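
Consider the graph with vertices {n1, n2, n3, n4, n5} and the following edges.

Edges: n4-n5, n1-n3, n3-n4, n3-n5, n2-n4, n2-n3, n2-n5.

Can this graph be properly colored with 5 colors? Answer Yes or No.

Yes

The chromatic number is 4. n2, n3, n4, n5 are mutually adjacent (a clique of size 4), so at least 4 colors are needed.
A valid assignment using 4 colors: n1=2, n2=3, n3=1, n4=2, n5=4.
Since 5 ≥ 4, a proper 5-coloring certainly exists.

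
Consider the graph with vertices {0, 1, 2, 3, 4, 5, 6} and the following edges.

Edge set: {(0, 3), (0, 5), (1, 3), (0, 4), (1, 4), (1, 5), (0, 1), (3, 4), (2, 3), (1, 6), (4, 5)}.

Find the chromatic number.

4

0, 1, 3, 4 are mutually adjacent (a clique of size 4), so at least 4 colors are needed.
4 colors suffice: color a → {1, 2}; color b → {0, 6}; color c → {4}; color d → {3, 5}. Every edge joins two different colors.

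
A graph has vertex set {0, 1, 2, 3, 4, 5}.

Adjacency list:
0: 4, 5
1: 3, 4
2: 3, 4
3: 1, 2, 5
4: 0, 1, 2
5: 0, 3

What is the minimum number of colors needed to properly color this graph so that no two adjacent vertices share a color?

The cycle 5-0-4-2-3-5 has odd length 5, so it cannot be 2-colored; at least 3 colors are needed.
A valid assignment using 3 colors: 0=b, 1=b, 2=b, 3=a, 4=a, 5=c. No two adjacent vertices share a color.

3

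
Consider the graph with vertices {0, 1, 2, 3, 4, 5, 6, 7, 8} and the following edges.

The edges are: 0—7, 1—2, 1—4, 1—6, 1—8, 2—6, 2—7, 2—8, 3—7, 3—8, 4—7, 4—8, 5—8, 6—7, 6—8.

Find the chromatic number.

4

1, 2, 6, 8 are mutually adjacent (a clique of size 4), so at least 4 colors are needed.
4 colors suffice: 0=blue, 1=green, 2=yellow, 3=blue, 4=blue, 5=blue, 6=blue, 7=red, 8=red. Every edge joins two different colors.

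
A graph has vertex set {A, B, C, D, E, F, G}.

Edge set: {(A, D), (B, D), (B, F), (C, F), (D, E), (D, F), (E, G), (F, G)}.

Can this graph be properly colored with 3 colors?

Yes

The chromatic number is 3. B, D, F form a triangle, so at least 3 colors are needed.
A valid assignment using 3 colors: A=red, B=green, C=blue, D=blue, E=red, F=red, G=blue.
That is already a proper 3-coloring.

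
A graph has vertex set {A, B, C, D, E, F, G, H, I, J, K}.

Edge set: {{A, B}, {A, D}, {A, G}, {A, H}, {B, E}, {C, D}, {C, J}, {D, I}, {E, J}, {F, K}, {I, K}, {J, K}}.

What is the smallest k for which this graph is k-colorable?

The cycle D-I-K-J-C-D has odd length 5, so it cannot be 2-colored; at least 3 colors are needed.
3 colors suffice: color 1 → {A, C, E, K}; color 2 → {B, D, F, G, H, J}; color 3 → {I}. Every edge joins two different colors.

3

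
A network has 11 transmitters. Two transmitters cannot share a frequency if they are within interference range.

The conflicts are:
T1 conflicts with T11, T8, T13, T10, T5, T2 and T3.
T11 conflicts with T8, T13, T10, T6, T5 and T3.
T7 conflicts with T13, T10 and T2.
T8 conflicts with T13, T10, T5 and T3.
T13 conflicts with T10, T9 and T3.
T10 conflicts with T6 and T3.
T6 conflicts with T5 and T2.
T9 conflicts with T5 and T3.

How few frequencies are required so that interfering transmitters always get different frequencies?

T1, T11, T8, T13, T10, T3 are mutually in conflict, so at least 6 frequencies are needed.
6 frequencies suffice: frequency 1 → {T13, T5, T2}; frequency 2 → {T11, T7, T9}; frequency 3 → {T10}; frequency 4 → {T1, T6}; frequency 5 → {T3}; frequency 6 → {T8}. No two conflicting transmitters share a frequency.

6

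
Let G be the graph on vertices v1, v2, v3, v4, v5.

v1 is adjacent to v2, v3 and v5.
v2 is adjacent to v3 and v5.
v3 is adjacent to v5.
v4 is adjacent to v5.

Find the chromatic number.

v1, v2, v3, v5 are pairwise adjacent (a clique of size 4), so at least 4 colors are needed.
4 colors suffice: color 1 → {v5}; color 2 → {v3, v4}; color 3 → {v2}; color 4 → {v1}. Each edge has distinct colors on its endpoints.

4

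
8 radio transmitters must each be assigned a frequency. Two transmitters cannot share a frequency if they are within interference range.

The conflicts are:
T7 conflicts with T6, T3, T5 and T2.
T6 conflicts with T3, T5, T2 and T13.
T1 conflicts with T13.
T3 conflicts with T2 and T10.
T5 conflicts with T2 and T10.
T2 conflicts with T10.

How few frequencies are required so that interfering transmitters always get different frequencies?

T7, T6, T3, T2 all conflict with each other, so at least 4 frequencies are needed.
4 frequencies suffice: frequency 1 → {T6, T1, T10}; frequency 2 → {T2, T13}; frequency 3 → {T3, T5}; frequency 4 → {T7}. No two conflicting transmitters share a frequency.

4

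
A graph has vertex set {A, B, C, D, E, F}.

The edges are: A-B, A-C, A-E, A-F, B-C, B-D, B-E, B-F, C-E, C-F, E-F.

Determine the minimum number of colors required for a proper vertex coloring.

A, B, C, E, F are mutually adjacent (a clique of size 5), so at least 5 colors are needed.
5 colors suffice: color red → {B}; color blue → {D, F}; color green → {A}; color yellow → {C}; color purple → {E}. No two adjacent vertices share a color.

5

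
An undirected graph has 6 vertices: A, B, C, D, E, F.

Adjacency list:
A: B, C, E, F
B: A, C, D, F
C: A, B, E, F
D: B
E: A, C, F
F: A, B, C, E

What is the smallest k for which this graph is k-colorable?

4

A, C, E, F form a clique, so at least 4 colors are needed.
One proper 4-coloring: A=3, B=4, C=2, D=1, E=4, F=1. No two adjacent vertices share a color.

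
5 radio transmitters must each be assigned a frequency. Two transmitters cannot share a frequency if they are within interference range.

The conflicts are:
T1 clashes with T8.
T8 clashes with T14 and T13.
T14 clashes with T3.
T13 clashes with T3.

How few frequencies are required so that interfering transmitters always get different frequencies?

T14 and T3 conflict, so at least 2 frequencies are needed.
Using 2 frequencies: T1=2, T8=1, T14=2, T13=2, T3=1. No two conflicting transmitters share a frequency.

2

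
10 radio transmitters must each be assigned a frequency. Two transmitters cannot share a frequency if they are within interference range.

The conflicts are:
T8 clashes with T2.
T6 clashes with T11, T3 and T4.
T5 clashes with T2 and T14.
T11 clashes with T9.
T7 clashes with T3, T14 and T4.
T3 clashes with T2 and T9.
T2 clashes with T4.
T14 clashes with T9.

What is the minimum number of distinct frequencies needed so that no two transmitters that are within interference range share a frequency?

The cycle T4-T2-T5-T14-T7-T4 has odd length 5, so it cannot be 2-colored; at least 3 frequencies are needed.
3 frequencies suffice: frequency 1 → {T6, T7, T2, T9}; frequency 2 → {T8, T11, T3, T14, T4}; frequency 3 → {T5}. Every pair that conflicts lands in different frequencies.

3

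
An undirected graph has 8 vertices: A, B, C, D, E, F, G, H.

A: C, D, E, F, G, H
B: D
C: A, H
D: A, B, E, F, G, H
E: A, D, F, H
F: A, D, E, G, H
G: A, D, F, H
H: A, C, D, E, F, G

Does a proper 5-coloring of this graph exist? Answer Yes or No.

The chromatic number is 5. A, D, E, F, H are pairwise adjacent (a clique of size 5), so at least 5 colors are needed.
5 colors suffice: color red → {C, D}; color blue → {B, H}; color green → {A}; color yellow → {F}; color purple → {E, G}.
That is already a proper 5-coloring.

Yes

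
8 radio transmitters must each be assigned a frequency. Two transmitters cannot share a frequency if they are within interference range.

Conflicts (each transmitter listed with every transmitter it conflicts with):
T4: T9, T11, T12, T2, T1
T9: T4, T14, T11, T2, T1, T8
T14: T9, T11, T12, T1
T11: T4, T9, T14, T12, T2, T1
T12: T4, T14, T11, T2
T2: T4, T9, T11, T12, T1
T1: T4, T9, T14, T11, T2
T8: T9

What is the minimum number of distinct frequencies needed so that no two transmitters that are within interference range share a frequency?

T4, T9, T11, T2, T1 are mutually in conflict, so at least 5 frequencies are needed.
A valid assignment using 5 frequencies: T4=4, T9=2, T14=4, T11=1, T12=2, T2=5, T1=3, T8=1. No two conflicting transmitters share a frequency.

5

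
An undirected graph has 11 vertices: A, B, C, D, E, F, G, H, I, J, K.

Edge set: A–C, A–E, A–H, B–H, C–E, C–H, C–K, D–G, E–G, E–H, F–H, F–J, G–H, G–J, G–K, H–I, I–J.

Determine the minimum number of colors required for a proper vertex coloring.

A, C, E, H are mutually adjacent (a clique of size 4), so at least 4 colors are needed.
A valid assignment using 4 colors: A=4, B=2, C=2, D=1, E=3, F=2, G=2, H=1, I=2, J=1, K=1. Every edge joins two different colors.

4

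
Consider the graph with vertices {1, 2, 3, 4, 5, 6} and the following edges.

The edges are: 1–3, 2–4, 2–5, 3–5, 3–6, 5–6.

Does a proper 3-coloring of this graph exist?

The chromatic number is 3. 3, 5, 6 form a triangle, so at least 3 colors are needed.
A valid assignment using 3 colors: 1=red, 2=blue, 3=blue, 4=red, 5=red, 6=green.
That is already a proper 3-coloring.

Yes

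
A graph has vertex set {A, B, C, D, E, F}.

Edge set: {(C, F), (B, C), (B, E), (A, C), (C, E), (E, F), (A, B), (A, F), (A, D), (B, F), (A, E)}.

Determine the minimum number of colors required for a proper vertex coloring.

A, B, C, E, F are mutually adjacent (a clique of size 5), so at least 5 colors are needed.
5 colors suffice: color red → {A}; color blue → {B, D}; color green → {C}; color yellow → {E}; color purple → {F}. Each edge has distinct colors on its endpoints.

5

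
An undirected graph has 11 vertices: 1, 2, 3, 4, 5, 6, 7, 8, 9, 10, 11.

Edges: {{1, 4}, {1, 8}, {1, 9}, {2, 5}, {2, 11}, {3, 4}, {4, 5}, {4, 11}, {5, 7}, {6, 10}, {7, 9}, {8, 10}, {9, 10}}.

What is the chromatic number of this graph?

3

The cycle 1-4-5-7-9-1 has odd length 5, so it cannot be 2-colored; at least 3 colors are needed.
3 colors suffice: color red → {2, 4, 7, 10}; color blue → {3, 5, 6, 8, 9, 11}; color green → {1}. Every edge joins two different colors.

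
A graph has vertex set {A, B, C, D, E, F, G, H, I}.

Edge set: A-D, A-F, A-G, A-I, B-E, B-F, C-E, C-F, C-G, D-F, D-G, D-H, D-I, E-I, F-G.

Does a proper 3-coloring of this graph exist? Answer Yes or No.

A, D, F, G are mutually adjacent (a clique of size 4), so at least 4 colors are needed.
So 3 colors are not enough.

No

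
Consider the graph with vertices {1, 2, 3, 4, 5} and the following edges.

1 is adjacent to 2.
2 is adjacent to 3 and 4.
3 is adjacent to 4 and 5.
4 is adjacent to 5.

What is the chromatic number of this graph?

3

3, 4, 5 form a triangle, so at least 3 colors are needed.
3 colors suffice: 1=red, 2=blue, 3=green, 4=red, 5=blue. Every edge joins two different colors.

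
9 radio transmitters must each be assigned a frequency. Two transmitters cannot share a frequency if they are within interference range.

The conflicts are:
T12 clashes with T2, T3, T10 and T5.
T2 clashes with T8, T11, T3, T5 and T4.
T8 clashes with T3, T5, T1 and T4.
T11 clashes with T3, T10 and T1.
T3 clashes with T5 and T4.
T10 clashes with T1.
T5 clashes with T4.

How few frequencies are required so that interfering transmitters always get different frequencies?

5

T2, T8, T3, T5, T4 pairwise conflict, so at least 5 frequencies are needed.
5 frequencies suffice: T12=3, T2=1, T8=3, T11=3, T3=2, T10=1, T5=4, T1=2, T4=5. Every pair that conflicts lands in different frequencies.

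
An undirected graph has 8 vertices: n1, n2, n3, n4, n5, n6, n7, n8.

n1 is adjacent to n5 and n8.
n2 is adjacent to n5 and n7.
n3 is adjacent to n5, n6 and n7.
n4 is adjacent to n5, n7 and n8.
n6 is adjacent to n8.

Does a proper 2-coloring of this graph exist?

No

The cycle n3-n5-n1-n8-n6-n3 has odd length 5, so it cannot be 2-colored; at least 3 colors are needed.
So 2 colors are not enough.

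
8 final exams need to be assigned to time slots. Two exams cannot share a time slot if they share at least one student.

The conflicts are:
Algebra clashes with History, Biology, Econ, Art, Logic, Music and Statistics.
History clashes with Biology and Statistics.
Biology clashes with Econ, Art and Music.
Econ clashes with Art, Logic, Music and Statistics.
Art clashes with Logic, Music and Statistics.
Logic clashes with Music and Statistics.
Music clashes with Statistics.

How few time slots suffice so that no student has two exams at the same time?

6

Algebra, Econ, Art, Logic, Music, Statistics are mutually in conflict, so at least 6 time slots are needed.
6 time slots suffice: Algebra=1, History=2, Biology=4, Econ=5, Art=2, Logic=6, Music=3, Statistics=4. Each listed conflict is separated.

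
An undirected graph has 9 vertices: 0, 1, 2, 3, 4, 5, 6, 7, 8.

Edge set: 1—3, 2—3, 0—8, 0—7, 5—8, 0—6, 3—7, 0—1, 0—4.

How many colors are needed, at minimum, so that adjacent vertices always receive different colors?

2

0 and 8 are adjacent, so at least 2 colors are needed.
2 colors suffice: 0=red, 1=blue, 2=blue, 3=red, 4=blue, 5=red, 6=blue, 7=blue, 8=blue. Each edge has distinct colors on its endpoints.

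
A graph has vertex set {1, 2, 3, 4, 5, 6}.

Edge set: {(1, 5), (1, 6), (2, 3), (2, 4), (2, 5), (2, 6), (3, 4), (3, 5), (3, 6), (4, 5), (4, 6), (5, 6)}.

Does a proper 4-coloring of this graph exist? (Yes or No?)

No

2, 3, 4, 5, 6 form a clique, so at least 5 colors are needed.
So 4 colors are not enough.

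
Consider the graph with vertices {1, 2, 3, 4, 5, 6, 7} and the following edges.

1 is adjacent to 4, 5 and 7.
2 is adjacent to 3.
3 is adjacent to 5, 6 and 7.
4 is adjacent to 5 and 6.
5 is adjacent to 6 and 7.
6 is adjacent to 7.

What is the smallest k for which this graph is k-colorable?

3, 5, 6, 7 are mutually adjacent (a clique of size 4), so at least 4 colors are needed.
4 colors suffice: color a → {2, 5}; color b → {1, 3}; color c → {6}; color d → {4, 7}. No two adjacent vertices share a color.

4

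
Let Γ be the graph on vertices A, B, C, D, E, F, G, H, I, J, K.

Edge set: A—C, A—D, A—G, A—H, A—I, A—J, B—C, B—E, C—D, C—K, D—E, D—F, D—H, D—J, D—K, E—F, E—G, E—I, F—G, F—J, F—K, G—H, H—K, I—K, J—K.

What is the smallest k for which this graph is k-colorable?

4

D, F, J, K are pairwise adjacent (a clique of size 4), so at least 4 colors are needed.
4 colors suffice: color 1 → {B, D, G, I}; color 2 → {A, E, K}; color 3 → {C, F, H}; color 4 → {J}. No two adjacent vertices share a color.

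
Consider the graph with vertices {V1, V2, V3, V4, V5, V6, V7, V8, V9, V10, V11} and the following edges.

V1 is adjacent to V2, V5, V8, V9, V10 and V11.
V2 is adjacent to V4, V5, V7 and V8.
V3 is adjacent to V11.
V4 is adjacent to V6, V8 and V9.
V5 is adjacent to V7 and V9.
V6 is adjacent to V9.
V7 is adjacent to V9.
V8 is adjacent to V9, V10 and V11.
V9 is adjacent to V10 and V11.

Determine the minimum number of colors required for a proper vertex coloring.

V1, V8, V9, V11 are mutually adjacent (a clique of size 4), so at least 4 colors are needed.
4 colors suffice: color red → {V2, V3, V9}; color blue → {V5, V6, V8}; color green → {V1, V4, V7}; color yellow → {V10, V11}. Every edge joins two different colors.

4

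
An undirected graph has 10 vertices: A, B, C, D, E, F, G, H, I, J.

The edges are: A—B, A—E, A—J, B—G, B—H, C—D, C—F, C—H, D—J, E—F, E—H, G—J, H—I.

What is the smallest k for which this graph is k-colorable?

2

H and I are adjacent, so at least 2 colors are needed.
A valid assignment using 2 colors: A=red, B=blue, C=blue, D=red, E=blue, F=red, G=red, H=red, I=blue, J=blue. Each edge has distinct colors on its endpoints.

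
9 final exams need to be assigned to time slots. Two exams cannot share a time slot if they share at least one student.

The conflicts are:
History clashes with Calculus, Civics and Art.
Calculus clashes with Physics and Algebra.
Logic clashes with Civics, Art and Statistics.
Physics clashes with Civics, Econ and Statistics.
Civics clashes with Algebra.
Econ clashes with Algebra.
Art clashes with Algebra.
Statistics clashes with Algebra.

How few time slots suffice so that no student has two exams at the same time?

2

Physics and Statistics conflict, so at least 2 time slots are needed.
2 time slots suffice: time slot 1 → {History, Logic, Physics, Algebra}; time slot 2 → {Calculus, Civics, Econ, Art, Statistics}. Every pair that conflicts lands in different time slots.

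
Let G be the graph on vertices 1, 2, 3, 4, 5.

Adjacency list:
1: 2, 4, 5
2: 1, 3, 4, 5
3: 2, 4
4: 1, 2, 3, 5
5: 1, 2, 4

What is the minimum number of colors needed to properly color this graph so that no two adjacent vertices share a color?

1, 2, 4, 5 are mutually adjacent (a clique of size 4), so at least 4 colors are needed.
4 colors suffice: color a → {4}; color b → {2}; color c → {1, 3}; color d → {5}. Each edge has distinct colors on its endpoints.

4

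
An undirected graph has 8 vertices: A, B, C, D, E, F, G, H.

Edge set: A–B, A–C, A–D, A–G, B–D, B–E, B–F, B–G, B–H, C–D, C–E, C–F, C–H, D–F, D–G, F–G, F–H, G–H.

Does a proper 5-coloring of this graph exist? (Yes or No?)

Yes

The chromatic number is 4. B, F, G, H are pairwise adjacent (a clique of size 4), so at least 4 colors are needed.
4 colors suffice: color 1 → {B, C}; color 2 → {E, G}; color 3 → {D, H}; color 4 → {A, F}.
Since 5 ≥ 4, a proper 5-coloring certainly exists.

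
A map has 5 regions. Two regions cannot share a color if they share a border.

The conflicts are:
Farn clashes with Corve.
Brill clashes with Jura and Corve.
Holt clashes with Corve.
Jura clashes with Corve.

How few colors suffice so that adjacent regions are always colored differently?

Brill, Jura, Corve pairwise conflict, so at least 3 colors are needed.
3 colors suffice: color 1 → {Corve}; color 2 → {Farn, Holt, Jura}; color 3 → {Brill}. Each listed conflict is separated.

3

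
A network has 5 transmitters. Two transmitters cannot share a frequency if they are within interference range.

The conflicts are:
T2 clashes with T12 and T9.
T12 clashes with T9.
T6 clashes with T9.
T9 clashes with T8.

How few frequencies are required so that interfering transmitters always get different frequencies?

3

T2, T12, T9 pairwise conflict, so at least 3 frequencies are needed.
Using 3 frequencies: T2=2, T12=3, T6=2, T9=1, T8=2. No two conflicting transmitters share a frequency.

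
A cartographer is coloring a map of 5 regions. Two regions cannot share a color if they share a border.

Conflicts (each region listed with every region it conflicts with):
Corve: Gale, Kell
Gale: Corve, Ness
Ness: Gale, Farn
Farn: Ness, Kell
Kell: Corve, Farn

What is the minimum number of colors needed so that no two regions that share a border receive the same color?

The cycle Ness-Gale-Corve-Kell-Farn-Ness has odd length 5, so it cannot be 2-colored; at least 3 colors are needed.
One proper 3-coloring: Corve=1, Gale=2, Ness=1, Farn=3, Kell=2. Each listed conflict is separated.

3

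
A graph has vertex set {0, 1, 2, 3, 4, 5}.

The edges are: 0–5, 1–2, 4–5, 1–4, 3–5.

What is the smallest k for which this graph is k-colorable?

2

4 and 5 are adjacent, so at least 2 colors are needed.
2 colors suffice: color red → {1, 5}; color blue → {0, 2, 3, 4}. Each edge has distinct colors on its endpoints.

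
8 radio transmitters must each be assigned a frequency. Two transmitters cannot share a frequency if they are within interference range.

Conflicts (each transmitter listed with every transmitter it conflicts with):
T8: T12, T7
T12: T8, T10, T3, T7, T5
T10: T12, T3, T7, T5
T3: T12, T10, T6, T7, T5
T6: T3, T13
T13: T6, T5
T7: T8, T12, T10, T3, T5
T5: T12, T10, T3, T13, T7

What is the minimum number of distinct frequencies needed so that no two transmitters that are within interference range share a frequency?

T12, T10, T3, T7, T5 are mutually in conflict, so at least 5 frequencies are needed.
5 frequencies suffice: frequency 1 → {T8, T6, T5}; frequency 2 → {T13, T7}; frequency 3 → {T3}; frequency 4 → {T12}; frequency 5 → {T10}. Each listed conflict is separated.

5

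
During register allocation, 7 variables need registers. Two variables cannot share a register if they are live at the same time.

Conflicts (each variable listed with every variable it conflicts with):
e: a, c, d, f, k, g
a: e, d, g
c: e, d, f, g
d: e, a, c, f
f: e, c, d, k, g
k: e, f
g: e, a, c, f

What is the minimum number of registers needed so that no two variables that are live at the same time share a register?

e, c, d, f are mutually in conflict, so at least 4 registers are needed.
4 registers suffice: e=1, a=2, c=3, d=4, f=2, k=3, g=4. Each listed conflict is separated.

4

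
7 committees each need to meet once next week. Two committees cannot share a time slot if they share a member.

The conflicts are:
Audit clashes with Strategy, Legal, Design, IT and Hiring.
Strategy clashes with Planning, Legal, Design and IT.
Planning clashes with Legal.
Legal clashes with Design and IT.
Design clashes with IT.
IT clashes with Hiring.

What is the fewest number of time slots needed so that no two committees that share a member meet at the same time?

Audit, Strategy, Legal, Design, IT all conflict with each other, so at least 5 time slots are needed.
5 time slots suffice: Audit=1, Strategy=3, Planning=1, Legal=4, Design=5, IT=2, Hiring=3. Each listed conflict is separated.

5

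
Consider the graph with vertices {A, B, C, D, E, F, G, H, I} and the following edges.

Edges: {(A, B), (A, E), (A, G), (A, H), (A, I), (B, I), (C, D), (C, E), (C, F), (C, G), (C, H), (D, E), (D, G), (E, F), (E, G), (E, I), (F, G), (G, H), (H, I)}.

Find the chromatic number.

4

C, D, E, G are pairwise adjacent (a clique of size 4), so at least 4 colors are needed.
4 colors suffice: color red → {G, I}; color blue → {B, E, H}; color green → {A, C}; color yellow → {D, F}. No two adjacent vertices share a color.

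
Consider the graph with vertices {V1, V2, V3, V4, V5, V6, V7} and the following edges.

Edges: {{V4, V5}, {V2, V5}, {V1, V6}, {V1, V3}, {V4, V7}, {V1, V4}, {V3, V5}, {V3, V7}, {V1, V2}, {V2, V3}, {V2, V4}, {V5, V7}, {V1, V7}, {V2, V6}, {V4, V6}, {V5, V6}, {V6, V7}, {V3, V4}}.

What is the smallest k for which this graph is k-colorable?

4

V2, V4, V5, V6 are pairwise adjacent (a clique of size 4), so at least 4 colors are needed.
4 colors suffice: color red → {V4}; color blue → {V3, V6}; color green → {V2, V7}; color yellow → {V1, V5}. Every edge joins two different colors.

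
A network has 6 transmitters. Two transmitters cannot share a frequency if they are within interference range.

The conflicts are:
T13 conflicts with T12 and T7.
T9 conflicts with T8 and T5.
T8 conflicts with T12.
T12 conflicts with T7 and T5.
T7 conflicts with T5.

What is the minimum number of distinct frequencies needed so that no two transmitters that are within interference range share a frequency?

T13, T12, T7 all conflict with each other, so at least 3 frequencies are needed.
Using 3 frequencies: T13=3, T9=1, T8=2, T12=1, T7=2, T5=3. Each listed conflict is separated.

3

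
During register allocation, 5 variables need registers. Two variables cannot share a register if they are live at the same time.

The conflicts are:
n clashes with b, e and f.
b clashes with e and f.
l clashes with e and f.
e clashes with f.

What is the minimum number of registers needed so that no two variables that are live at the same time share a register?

n, b, e, f are mutually in conflict, so at least 4 registers are needed.
4 registers suffice: register 1 → {e}; register 2 → {f}; register 3 → {b, l}; register 4 → {n}. No two conflicting variables share a register.

4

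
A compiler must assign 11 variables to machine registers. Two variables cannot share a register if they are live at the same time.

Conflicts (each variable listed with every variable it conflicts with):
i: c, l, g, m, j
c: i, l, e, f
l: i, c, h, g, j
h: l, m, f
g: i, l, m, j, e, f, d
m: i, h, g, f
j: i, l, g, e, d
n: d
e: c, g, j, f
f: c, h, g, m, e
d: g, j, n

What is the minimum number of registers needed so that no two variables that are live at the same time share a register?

i, l, g, j pairwise conflict, so at least 4 registers are needed.
4 registers suffice: i=2, c=1, l=4, h=1, g=1, m=3, j=3, n=1, e=4, f=2, d=2. Every pair that conflicts lands in different registers.

4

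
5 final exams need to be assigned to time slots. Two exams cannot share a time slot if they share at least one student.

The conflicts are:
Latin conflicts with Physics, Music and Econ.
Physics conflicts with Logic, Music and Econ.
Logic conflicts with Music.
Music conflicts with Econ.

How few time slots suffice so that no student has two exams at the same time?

Latin, Physics, Music, Econ all conflict with each other, so at least 4 time slots are needed.
A valid assignment using 4 time slots: Latin=3, Physics=2, Logic=3, Music=1, Econ=4. Every pair that conflicts lands in different time slots.

4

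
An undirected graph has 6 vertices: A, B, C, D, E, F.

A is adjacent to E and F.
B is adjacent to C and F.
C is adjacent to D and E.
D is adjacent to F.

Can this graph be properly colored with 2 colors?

The cycle F-A-E-C-B-F has odd length 5, so it cannot be 2-colored; at least 3 colors are needed.
So 2 colors are not enough.

No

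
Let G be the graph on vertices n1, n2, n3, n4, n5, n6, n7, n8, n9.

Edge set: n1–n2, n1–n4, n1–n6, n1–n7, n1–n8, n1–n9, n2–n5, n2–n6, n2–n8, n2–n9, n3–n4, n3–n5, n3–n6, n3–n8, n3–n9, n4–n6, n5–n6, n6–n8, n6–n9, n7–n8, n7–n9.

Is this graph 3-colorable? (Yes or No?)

No

n1, n2, n6, n8 are pairwise adjacent (a clique of size 4), so at least 4 colors are needed.
So 3 colors are not enough.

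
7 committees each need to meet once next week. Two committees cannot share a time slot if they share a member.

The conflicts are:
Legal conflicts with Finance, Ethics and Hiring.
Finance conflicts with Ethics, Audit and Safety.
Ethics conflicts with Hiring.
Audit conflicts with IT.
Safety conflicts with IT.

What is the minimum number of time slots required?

3

Legal, Ethics, Hiring pairwise conflict, so at least 3 time slots are needed.
Using 3 time slots: Legal=3, Finance=1, Ethics=2, Hiring=1, Audit=2, Safety=2, IT=1. No two conflicting committees share a time slot.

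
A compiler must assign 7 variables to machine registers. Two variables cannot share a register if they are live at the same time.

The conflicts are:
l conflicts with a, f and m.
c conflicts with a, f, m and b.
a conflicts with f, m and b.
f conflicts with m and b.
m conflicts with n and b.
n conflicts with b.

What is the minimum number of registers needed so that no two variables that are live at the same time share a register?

5

c, a, f, m, b pairwise conflict, so at least 5 registers are needed.
Using 5 registers: l=4, c=5, a=2, f=3, m=1, n=2, b=4. Every pair that conflicts lands in different registers.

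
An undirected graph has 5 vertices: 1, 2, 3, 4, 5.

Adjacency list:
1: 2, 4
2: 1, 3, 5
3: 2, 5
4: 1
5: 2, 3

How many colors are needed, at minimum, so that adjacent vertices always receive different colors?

3

2, 3, 5 form a triangle, so at least 3 colors are needed.
3 colors suffice: 1=b, 2=a, 3=c, 4=a, 5=b. Every edge joins two different colors.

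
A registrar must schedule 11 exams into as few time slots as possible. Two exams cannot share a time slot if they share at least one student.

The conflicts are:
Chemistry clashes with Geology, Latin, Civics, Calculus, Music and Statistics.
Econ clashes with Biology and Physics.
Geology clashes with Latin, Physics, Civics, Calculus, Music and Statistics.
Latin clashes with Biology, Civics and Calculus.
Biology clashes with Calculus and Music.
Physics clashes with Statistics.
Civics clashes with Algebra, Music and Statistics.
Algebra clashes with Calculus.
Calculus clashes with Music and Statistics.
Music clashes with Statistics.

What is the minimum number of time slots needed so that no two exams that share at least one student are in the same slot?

Chemistry, Geology, Civics, Music, Statistics are mutually in conflict, so at least 5 time slots are needed.
5 time slots suffice: time slot 1 → {Geology, Biology, Algebra}; time slot 2 → {Physics, Civics, Calculus}; time slot 3 → {Econ, Latin, Statistics}; time slot 4 → {Chemistry}; time slot 5 → {Music}. Every pair that conflicts lands in different time slots.

5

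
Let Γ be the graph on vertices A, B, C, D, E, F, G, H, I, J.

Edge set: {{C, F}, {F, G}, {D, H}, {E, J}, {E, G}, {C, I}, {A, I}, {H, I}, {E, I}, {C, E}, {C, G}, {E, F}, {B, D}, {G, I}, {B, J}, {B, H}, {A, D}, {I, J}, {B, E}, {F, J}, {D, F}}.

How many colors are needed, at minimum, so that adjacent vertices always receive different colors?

C, E, G, I are mutually adjacent (a clique of size 4), so at least 4 colors are needed.
A valid assignment using 4 colors: A=3, B=1, C=4, D=2, E=2, F=1, G=3, H=3, I=1, J=3. Each edge has distinct colors on its endpoints.

4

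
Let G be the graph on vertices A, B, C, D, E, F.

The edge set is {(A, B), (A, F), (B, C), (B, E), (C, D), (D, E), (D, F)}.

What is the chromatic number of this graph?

The cycle F-A-B-E-D-F has odd length 5, so it cannot be 2-colored; at least 3 colors are needed.
3 colors suffice: color 1 → {B, D}; color 2 → {A, C, E}; color 3 → {F}. Each edge has distinct colors on its endpoints.

3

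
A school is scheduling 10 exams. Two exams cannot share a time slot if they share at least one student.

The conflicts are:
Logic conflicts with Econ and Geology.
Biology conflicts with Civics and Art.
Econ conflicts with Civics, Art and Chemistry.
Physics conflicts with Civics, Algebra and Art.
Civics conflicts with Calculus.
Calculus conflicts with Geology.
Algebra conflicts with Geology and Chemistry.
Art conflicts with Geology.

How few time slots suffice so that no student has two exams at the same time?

3

The cycle Algebra-Physics-Civics-Calculus-Geology-Algebra has odd length 5, so it cannot be 2-colored; at least 3 time slots are needed.
A valid assignment using 3 time slots: Logic=3, Biology=2, Econ=2, Physics=2, Civics=1, Calculus=2, Algebra=3, Art=3, Geology=1, Chemistry=1. Every pair that conflicts lands in different time slots.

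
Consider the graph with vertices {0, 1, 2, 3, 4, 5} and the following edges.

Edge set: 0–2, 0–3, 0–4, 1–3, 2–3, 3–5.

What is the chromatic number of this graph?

3

0, 2, 3 are pairwise adjacent, so at least 3 colors are needed.
3 colors suffice: 0=b, 1=b, 2=c, 3=a, 4=a, 5=b. Every edge joins two different colors.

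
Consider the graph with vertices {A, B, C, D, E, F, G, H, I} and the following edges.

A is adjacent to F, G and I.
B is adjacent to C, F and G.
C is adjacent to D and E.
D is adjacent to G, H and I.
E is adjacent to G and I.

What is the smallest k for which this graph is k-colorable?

2

E and I are adjacent, so at least 2 colors are needed.
2 colors suffice: color red → {A, B, D, E}; color blue → {C, F, G, H, I}. Each edge has distinct colors on its endpoints.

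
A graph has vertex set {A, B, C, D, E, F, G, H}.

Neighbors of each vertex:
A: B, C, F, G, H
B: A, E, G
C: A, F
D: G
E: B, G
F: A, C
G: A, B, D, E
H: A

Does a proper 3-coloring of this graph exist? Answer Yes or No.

The chromatic number is 3. A, B, G are mutually adjacent, so at least 3 colors are needed.
3 colors suffice: color 1 → {A, D, E}; color 2 → {C, G, H}; color 3 → {B, F}.
That is already a proper 3-coloring.

Yes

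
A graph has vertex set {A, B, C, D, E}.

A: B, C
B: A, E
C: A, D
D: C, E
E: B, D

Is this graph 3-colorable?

Yes

The chromatic number is 3. The cycle D-C-A-B-E-D has odd length 5, so it cannot be 2-colored; at least 3 colors are needed.
A valid assignment using 3 colors: A=1, B=2, C=2, D=3, E=1.
That is already a proper 3-coloring.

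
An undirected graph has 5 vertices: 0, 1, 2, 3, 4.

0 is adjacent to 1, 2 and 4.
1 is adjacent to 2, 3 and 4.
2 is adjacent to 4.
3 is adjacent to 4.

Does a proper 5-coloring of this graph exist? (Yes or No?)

The chromatic number is 4. 0, 1, 2, 4 form a clique, so at least 4 colors are needed.
4 colors suffice: color a → {1}; color b → {4}; color c → {0, 3}; color d → {2}.
Since 5 ≥ 4, a proper 5-coloring certainly exists.

Yes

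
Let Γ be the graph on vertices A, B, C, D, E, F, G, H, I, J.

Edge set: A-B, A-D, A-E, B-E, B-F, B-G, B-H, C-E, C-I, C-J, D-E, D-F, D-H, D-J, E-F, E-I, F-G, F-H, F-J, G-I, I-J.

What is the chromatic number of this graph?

D, F, H are pairwise adjacent, so at least 3 colors are needed.
A valid assignment using 3 colors: A=1, B=3, C=3, D=3, E=2, F=1, G=2, H=2, I=1, J=2. Every edge joins two different colors.

3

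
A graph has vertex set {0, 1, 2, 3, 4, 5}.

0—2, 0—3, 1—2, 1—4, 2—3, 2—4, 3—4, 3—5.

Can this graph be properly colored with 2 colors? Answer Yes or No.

No

2, 3, 4 form a triangle, so at least 3 colors are needed.
So 2 colors are not enough.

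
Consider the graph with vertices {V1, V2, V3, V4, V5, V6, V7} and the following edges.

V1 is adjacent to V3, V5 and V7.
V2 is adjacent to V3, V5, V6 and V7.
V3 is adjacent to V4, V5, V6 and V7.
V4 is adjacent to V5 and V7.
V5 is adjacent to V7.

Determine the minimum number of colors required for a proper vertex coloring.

V2, V3, V5, V7 form a clique, so at least 4 colors are needed.
4 colors suffice: color 1 → {V3}; color 2 → {V5, V6}; color 3 → {V7}; color 4 → {V1, V2, V4}. Each edge has distinct colors on its endpoints.

4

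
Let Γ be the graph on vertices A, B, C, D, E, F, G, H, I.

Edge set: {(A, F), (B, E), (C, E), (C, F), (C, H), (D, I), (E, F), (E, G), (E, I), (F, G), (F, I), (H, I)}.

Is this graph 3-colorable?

Yes

The chromatic number is 3. C, E, F are mutually adjacent, so at least 3 colors are needed.
3 colors suffice: A=red, B=blue, C=green, D=red, E=red, F=blue, G=green, H=red, I=green.
That is already a proper 3-coloring.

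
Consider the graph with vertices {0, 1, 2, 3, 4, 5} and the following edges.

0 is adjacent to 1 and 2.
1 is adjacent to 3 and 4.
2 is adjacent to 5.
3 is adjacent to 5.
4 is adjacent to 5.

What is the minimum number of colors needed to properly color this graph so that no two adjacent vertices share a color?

The cycle 4-5-2-0-1-4 has odd length 5, so it cannot be 2-colored; at least 3 colors are needed.
A valid assignment using 3 colors: 0=green, 1=red, 2=blue, 3=blue, 4=blue, 5=red. Each edge has distinct colors on its endpoints.

3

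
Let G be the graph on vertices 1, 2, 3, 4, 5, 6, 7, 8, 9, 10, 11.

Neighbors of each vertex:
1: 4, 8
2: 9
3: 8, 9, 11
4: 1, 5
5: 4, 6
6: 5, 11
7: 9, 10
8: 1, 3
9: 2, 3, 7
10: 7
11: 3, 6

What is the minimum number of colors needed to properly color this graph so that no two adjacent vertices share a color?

The cycle 5-6-11-3-8-1-4-5 has odd length 7, so it cannot be 2-colored; at least 3 colors are needed.
3 colors suffice: color a → {1, 2, 3, 5, 7}; color b → {4, 6, 8, 9, 10}; color c → {11}. Each edge has distinct colors on its endpoints.

3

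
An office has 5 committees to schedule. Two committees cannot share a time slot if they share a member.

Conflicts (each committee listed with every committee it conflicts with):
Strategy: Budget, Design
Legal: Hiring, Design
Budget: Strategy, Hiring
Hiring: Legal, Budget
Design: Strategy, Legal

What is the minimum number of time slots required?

The cycle Design-Strategy-Budget-Hiring-Legal-Design has odd length 5, so it cannot be 2-colored; at least 3 time slots are needed.
3 time slots suffice: Strategy=2, Legal=2, Budget=1, Hiring=3, Design=1. Each listed conflict is separated.

3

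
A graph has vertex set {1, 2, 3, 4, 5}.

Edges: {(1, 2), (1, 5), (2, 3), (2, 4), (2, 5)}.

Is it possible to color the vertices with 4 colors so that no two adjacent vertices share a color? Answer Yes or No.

The chromatic number is 3. 1, 2, 5 are mutually adjacent, so at least 3 colors are needed.
3 colors suffice: color red → {2}; color blue → {1, 3, 4}; color green → {5}.
Since 4 ≥ 3, a proper 4-coloring certainly exists.

Yes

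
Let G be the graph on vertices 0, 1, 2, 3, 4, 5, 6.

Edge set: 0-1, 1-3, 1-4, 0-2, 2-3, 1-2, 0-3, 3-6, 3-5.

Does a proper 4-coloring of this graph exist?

The chromatic number is 4. 0, 1, 2, 3 are pairwise adjacent (a clique of size 4), so at least 4 colors are needed.
A valid assignment using 4 colors: 0=d, 1=b, 2=c, 3=a, 4=a, 5=b, 6=b.
That is already a proper 4-coloring.

Yes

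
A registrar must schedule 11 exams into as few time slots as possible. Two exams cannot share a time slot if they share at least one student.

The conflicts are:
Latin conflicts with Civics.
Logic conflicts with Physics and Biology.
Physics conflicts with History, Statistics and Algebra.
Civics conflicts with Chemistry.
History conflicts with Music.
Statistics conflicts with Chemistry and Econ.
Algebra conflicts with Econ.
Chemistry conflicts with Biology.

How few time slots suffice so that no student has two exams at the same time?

3

The cycle Logic-Biology-Chemistry-Statistics-Physics-Logic has odd length 5, so it cannot be 2-colored; at least 3 time slots are needed.
Using 3 time slots: Latin=1, Logic=3, Physics=1, Civics=2, History=2, Statistics=2, Music=1, Algebra=2, Chemistry=1, Biology=2, Econ=1. No two conflicting exams share a time slot.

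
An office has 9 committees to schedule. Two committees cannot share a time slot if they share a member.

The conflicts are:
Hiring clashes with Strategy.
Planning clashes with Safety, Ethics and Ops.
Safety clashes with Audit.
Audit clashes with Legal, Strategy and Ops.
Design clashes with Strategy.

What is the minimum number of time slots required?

2

Hiring and Strategy conflict, so at least 2 time slots are needed.
2 time slots suffice: Hiring=1, Planning=1, Safety=2, Audit=1, Design=1, Ethics=2, Legal=2, Strategy=2, Ops=2. Each listed conflict is separated.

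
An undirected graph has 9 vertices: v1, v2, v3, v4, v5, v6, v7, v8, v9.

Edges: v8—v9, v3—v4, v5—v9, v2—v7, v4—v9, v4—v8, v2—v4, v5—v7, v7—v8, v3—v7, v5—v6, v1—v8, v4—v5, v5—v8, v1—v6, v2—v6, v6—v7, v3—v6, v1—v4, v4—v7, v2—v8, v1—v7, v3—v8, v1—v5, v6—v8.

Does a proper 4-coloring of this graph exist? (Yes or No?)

No

v1, v5, v6, v7, v8 are pairwise adjacent (a clique of size 5), so at least 5 colors are needed.
So 4 colors are not enough.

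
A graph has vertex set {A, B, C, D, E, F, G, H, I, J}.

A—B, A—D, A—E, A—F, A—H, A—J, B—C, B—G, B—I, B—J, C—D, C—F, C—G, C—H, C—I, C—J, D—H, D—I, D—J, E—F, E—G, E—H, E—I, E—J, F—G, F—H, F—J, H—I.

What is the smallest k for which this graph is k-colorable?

4

C, D, H, I are pairwise adjacent (a clique of size 4), so at least 4 colors are needed.
4 colors suffice: color red → {C, E}; color blue → {G, H, J}; color green → {B, D, F}; color yellow → {A, I}. Every edge joins two different colors.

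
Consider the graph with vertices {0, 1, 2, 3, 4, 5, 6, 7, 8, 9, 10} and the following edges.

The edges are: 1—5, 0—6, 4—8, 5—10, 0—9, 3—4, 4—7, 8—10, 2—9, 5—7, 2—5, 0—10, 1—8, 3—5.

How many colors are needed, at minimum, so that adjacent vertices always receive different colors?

3

The cycle 8-4-7-5-1-8 has odd length 5, so it cannot be 2-colored; at least 3 colors are needed.
A valid assignment using 3 colors: 0=a, 1=c, 2=b, 3=b, 4=a, 5=a, 6=b, 7=b, 8=b, 9=c, 10=c. Each edge has distinct colors on its endpoints.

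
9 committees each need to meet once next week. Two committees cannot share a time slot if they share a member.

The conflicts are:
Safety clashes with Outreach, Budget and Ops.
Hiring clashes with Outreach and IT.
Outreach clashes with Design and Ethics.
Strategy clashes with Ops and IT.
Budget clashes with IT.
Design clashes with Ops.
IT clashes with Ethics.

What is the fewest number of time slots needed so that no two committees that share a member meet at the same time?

The cycle Budget-Safety-Outreach-Hiring-IT-Budget has odd length 5, so it cannot be 2-colored; at least 3 time slots are needed.
Using 3 time slots: Safety=2, Hiring=2, Outreach=1, Strategy=2, Budget=3, Design=2, Ops=1, IT=1, Ethics=2. No two conflicting committees share a time slot.

3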